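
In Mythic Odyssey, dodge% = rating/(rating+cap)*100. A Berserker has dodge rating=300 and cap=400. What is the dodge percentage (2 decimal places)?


dodge% = 300 / (300 + 400) * 100
= 300 / 700 * 100
= 0.428571 * 100
= 42.86%

42.86%


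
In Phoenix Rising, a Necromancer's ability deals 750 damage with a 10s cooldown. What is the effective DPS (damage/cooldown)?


DPS = damage / cooldown
= 750 / 10
= 75.00

75.00 DPS


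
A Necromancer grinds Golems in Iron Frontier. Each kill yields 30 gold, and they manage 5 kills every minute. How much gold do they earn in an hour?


Gold per minute = 30 * 5 = 150
Gold per hour = 150 * 60 = 9000

9000 gold/hour


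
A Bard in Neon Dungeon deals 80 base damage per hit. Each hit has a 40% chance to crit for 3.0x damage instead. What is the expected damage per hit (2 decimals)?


E[dmg] = base * (1 + crit_chance * (crit_mult - 1))
cc as decimal = 40/100 = 0.4
cm - 1 = 3.0 - 1 = 2.0
Bonus factor = 0.4 * 2.0 = 0.8
Total multiplier = 1 + 0.8 = 1.8
Expected damage = 80 * 1.8 = 144.00

144.00 damage


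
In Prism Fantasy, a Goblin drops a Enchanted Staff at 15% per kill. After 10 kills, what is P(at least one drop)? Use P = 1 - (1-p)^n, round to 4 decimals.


P(at least one) = 1 - P(none) = 1 - (1-p)^n
p = 15/100 = 0.15
1 - p = 0.85
(1 - p)^10 = 0.85^10 = 0.196874
P(at least one) = 1 - 0.196874 = 0.8031

0.8031


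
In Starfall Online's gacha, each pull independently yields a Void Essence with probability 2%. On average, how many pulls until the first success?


Expected pulls for a geometric distribution = 1/p = 100 / rate%
= 100 / 2
= 50.0

50.0 pulls


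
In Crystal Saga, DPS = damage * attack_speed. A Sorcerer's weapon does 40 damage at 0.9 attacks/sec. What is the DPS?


DPS = damage * attack_speed
= 40 * 0.9
= 36.0

36.0 DPS


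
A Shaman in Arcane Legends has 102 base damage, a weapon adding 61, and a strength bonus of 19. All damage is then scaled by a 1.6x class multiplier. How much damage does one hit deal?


Sum base + weapon + str = 102 + 61 + 19 = 182
Multiply by 1.6:
182 * 1.6 = 291.2

291.2 damage


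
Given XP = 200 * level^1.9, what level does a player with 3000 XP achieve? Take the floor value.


XP = 200 * level^1.9, so level = (XP / 200)^(1/1.9)
= (3000 / 200)^(1/1.9)
= 15.0^0.5263
= 4.1591
Floor: level = 4

level 4


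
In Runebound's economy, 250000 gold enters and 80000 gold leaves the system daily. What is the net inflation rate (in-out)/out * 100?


Net gold = 250000 - 80000 = 170000
Inflation rate = net / sunk * 100 = 170000 / 80000 * 100
= 2.125 * 100
= 212.50%

212.50%


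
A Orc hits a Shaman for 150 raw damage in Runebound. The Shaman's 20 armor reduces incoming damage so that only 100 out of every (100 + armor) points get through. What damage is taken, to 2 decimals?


actual = 150 * 100 / (100 + 20)
= 150 * 100 / 120
= 15000 / 120
= 125.00

125.00 damage


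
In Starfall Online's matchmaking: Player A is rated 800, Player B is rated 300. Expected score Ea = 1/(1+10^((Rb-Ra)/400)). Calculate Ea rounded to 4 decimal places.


Elo expected score: Ea = 1/(1 + 10^((Rb-Ra)/400))
Rb - Ra = 300 - 800 = -500
(Rb-Ra)/400 = -500/400 = -1.25
10^-1.25 = 0.056234
Ea = 1/(1 + 0.056234) = 1/1.056234 = 0.9468

0.9468


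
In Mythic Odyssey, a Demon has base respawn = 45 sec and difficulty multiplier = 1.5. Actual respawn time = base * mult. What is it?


Respawn time = base * multiplier
= 45 * 1.5
= 67.5 seconds

67.5 seconds


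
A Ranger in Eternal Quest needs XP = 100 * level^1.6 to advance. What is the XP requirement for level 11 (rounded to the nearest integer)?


XP = 100 * level^1.6
Substitute level = 11:
XP = 100 * 11^1.6
= 100 * 46.3691
= 4637

4637 XP


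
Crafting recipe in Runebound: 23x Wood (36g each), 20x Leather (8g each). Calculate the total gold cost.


Cost breakdown:
  Wood: 23 * 36 = 828
  Leather: 20 * 8 = 160
Total = 828 + 160 = 988

988 gold


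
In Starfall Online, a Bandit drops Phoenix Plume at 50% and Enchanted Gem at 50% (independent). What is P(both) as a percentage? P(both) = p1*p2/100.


For independent events, P(both) = P(A) * P(B)
= 50% * 50%
= 2500 / 100 %
= 25.0%

25.0%


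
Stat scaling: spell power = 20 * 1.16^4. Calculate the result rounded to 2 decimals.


value = base * growth^level
= 20 * 1.16^4
= 20 * 1.810639
= 36.21

36.21 spell power


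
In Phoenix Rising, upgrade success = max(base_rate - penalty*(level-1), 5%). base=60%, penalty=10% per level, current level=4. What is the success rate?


raw_rate = 60 - 10 * (4 - 1)
= 60 - 10 * 3
= 60 - 30
= 30
Apply floor: max(30, 5) = 30%

30%


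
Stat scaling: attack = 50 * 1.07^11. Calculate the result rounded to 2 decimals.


value = base * growth^level
= 50 * 1.07^11
= 50 * 2.104852
= 105.24

105.24 attack


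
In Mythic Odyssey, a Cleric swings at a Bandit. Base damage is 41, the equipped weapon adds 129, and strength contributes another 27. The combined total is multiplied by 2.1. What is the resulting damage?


Sum base + weapon + str = 41 + 129 + 27 = 197
Multiply by 2.1:
197 * 2.1 = 413.7

413.7 damage


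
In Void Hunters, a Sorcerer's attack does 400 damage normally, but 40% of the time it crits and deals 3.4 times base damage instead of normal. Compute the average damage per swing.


E[dmg] = base * (1 + crit_chance * (crit_mult - 1))
cc as decimal = 40/100 = 0.4
cm - 1 = 3.4 - 1 = 2.4
Bonus factor = 0.4 * 2.4 = 0.96
Total multiplier = 1 + 0.96 = 1.96
Expected damage = 400 * 1.96 = 784.00

784.00 damage


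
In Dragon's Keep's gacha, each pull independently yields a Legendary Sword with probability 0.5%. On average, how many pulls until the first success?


Expected pulls for a geometric distribution = 1/p = 100 / rate%
= 100 / 0.5
= 200.0

200.0 pulls


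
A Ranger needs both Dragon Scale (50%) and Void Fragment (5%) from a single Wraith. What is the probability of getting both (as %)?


For independent events, P(both) = P(A) * P(B)
= 50% * 5%
= 250 / 100 %
= 2.5%

2.5%


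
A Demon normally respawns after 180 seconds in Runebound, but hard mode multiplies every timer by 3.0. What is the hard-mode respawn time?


Respawn time = base * multiplier
= 180 * 3.0
= 540.0 seconds

540.0 seconds


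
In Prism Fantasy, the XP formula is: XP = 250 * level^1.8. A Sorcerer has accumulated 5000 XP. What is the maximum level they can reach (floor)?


XP = 250 * level^1.8, so level = (XP / 250)^(1/1.8)
= (5000 / 250)^(1/1.8)
= 20.0^0.5556
= 5.282
Floor: level = 5

level 5


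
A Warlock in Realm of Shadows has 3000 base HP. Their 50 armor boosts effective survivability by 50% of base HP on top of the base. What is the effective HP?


EHP = 3000 * (1 + 50/100)
= 3000 * (1 + 0.5)
= 3000 * 1.5
= 4500.0

4500.0 EHP


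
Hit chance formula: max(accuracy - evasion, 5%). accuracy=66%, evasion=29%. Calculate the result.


accuracy - evasion = 66 - 29 = 37
Apply floor: max(37, 5) = 37
Hit chance = 37%

37%


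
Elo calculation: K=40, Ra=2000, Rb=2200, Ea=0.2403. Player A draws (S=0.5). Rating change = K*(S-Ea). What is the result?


Elo update: delta = K * (S - Ea), where S = 0.5 (draws)
S - Ea = 0.5 - 0.2403 = 0.2597
Rating change = 40 * 0.2597
= 10.39

10.39 rating points


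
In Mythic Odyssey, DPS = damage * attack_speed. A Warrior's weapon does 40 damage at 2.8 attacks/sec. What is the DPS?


DPS = damage * attack_speed
= 40 * 2.8
= 112.0

112.0 DPS


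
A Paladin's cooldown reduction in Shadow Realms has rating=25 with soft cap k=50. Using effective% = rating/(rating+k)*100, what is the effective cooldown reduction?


effective% = rating / (rating + k) * 100
= 25 / (25 + 50) * 100
= 25 / 75 * 100
= 0.333333 * 100
= 33.33%

33.33%


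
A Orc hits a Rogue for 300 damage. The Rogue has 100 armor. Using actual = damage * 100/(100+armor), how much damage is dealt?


actual = 300 * 100 / (100 + 100)
= 300 * 100 / 200
= 30000 / 200
= 150.00

150.00 damage


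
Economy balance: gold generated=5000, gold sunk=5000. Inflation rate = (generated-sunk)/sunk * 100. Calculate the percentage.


Net gold = 5000 - 5000 = 0
Inflation rate = net / sunk * 100 = 0 / 5000 * 100
= 0.0 * 100
= 0.00%

0.00%


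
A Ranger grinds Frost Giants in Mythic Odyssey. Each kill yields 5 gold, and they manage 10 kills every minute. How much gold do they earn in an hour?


Gold per minute = 5 * 10 = 50
Gold per hour = 50 * 60 = 3000

3000 gold/hour


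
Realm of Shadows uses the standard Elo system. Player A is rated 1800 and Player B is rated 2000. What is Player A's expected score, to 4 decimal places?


Elo expected score: Ea = 1/(1 + 10^((Rb-Ra)/400))
Rb - Ra = 2000 - 1800 = 200
(Rb-Ra)/400 = 200/400 = 0.5
10^0.5 = 3.162278
Ea = 1/(1 + 3.162278) = 1/4.162278 = 0.2403

0.2403


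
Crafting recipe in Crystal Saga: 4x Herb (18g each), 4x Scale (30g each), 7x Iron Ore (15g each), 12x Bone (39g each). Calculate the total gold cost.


Cost breakdown:
  Herb: 4 * 18 = 72
  Scale: 4 * 30 = 120
  Iron Ore: 7 * 15 = 105
  Bone: 12 * 39 = 468
Total = 72 + 120 + 105 + 468 = 765

765 gold


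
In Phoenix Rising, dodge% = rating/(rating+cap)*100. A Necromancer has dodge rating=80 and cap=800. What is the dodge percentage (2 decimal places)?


dodge% = 80 / (80 + 800) * 100
= 80 / 880 * 100
= 0.090909 * 100
= 9.09%

9.09%


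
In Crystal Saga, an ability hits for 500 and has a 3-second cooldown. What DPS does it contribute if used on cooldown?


DPS = damage / cooldown
= 500 / 3
= 166.67

166.67 DPS


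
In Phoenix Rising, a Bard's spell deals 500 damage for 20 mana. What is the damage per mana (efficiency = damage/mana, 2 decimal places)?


Efficiency = damage / mana
= 500 / 20
= 25.00

25.00 dmg/mana


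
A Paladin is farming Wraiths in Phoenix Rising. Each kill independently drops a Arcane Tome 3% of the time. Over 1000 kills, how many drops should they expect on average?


Expected drops = kills * (drop_rate / 100)
= 1000 * (3 / 100)
= 1000 * 0.03
= 30.0

30.0 drops


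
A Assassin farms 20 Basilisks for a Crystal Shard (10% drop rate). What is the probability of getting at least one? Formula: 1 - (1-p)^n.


P(at least one) = 1 - P(none) = 1 - (1-p)^n
p = 10/100 = 0.1
1 - p = 0.9
(1 - p)^20 = 0.9^20 = 0.121577
P(at least one) = 1 - 0.121577 = 0.8784

0.8784


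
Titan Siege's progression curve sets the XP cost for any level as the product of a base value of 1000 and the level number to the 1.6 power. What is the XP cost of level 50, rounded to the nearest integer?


XP = 1000 * level^1.6
Substitute level = 50:
XP = 1000 * 50^1.6
= 1000 * 522.8198
= 522820

522820 XP


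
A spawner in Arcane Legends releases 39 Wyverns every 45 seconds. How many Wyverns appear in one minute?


Spawns per minute = count * (60 / interval)
= 39 * (60 / 45)
= 39 * 1.3333
= 52.0

52.0 per minute


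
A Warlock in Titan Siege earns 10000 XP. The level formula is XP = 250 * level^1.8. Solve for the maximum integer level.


XP = 250 * level^1.8, so level = (XP / 250)^(1/1.8)
= (10000 / 250)^(1/1.8)
= 40.0^0.5556
= 7.7631
Floor: level = 7

level 7


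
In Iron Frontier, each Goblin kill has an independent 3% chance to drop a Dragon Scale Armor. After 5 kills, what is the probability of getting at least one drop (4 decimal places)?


P(at least one) = 1 - P(none) = 1 - (1-p)^n
p = 3/100 = 0.03
1 - p = 0.97
(1 - p)^5 = 0.97^5 = 0.858734
P(at least one) = 1 - 0.858734 = 0.1413

0.1413


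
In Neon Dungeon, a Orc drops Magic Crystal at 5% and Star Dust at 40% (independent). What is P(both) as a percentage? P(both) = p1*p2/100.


For independent events, P(both) = P(A) * P(B)
= 5% * 40%
= 200 / 100 %
= 2.0%

2.0%


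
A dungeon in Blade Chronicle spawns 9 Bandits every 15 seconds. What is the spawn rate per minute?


Spawns per minute = count * (60 / interval)
= 9 * (60 / 15)
= 9 * 4.0
= 36.0

36.0 per minute


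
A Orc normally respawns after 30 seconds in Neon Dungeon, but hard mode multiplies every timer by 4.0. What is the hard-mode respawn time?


Respawn time = base * multiplier
= 30 * 4.0
= 120.0 seconds

120.0 seconds


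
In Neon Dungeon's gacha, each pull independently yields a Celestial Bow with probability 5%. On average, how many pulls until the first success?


Expected pulls for a geometric distribution = 1/p = 100 / rate%
= 100 / 5
= 20.0

20.0 pulls


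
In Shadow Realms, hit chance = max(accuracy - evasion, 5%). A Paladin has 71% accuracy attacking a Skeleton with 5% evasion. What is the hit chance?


accuracy - evasion = 71 - 5 = 66
Apply floor: max(66, 5) = 66
Hit chance = 66%

66%


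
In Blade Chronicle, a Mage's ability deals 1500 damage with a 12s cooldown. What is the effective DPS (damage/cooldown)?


DPS = damage / cooldown
= 1500 / 12
= 125.00

125.00 DPS


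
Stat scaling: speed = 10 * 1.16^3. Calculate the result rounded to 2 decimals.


value = base * growth^level
= 10 * 1.16^3
= 10 * 1.560896
= 15.61

15.61 speed


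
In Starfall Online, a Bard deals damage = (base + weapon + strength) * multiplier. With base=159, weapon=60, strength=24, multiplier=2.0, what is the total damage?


Sum base + weapon + str = 159 + 60 + 24 = 243
Multiply by 2.0:
243 * 2.0 = 486.0

486.0 damage


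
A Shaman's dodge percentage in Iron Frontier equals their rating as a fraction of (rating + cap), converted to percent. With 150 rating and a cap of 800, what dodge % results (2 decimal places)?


dodge% = 150 / (150 + 800) * 100
= 150 / 950 * 100
= 0.157895 * 100
= 15.79%

15.79%


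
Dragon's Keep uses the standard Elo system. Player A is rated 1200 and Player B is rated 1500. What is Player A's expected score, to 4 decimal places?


Elo expected score: Ea = 1/(1 + 10^((Rb-Ra)/400))
Rb - Ra = 1500 - 1200 = 300
(Rb-Ra)/400 = 300/400 = 0.75
10^0.75 = 5.623413
Ea = 1/(1 + 5.623413) = 1/6.623413 = 0.1510

0.1510


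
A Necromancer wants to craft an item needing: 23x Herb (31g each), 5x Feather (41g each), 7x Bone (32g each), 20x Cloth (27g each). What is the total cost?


Cost breakdown:
  Herb: 23 * 31 = 713
  Feather: 5 * 41 = 205
  Bone: 7 * 32 = 224
  Cloth: 20 * 27 = 540
Total = 713 + 205 + 224 + 540 = 1682

1682 gold


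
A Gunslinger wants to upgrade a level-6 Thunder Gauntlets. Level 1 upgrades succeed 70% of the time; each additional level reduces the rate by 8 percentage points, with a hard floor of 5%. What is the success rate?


raw_rate = 70 - 8 * (6 - 1)
= 70 - 8 * 5
= 70 - 40
= 30
Apply floor: max(30, 5) = 30%

30%


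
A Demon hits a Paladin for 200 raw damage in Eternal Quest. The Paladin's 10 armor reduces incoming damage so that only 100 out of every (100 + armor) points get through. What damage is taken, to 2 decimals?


actual = 200 * 100 / (100 + 10)
= 200 * 100 / 110
= 20000 / 110
= 181.82

181.82 damage


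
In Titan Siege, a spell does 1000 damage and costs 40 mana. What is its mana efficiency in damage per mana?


Efficiency = damage / mana
= 1000 / 40
= 25.00

25.00 dmg/mana


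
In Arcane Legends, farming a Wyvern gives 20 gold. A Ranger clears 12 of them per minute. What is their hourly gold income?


Gold per minute = 20 * 12 = 240
Gold per hour = 240 * 60 = 14400

14400 gold/hour


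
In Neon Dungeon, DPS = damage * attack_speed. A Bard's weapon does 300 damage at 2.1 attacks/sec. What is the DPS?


DPS = damage * attack_speed
= 300 * 2.1
= 630.0

630.0 DPS


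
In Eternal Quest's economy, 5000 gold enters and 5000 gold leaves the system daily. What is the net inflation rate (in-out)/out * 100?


Net gold = 5000 - 5000 = 0
Inflation rate = net / sunk * 100 = 0 / 5000 * 100
= 0.0 * 100
= 0.00%

0.00%


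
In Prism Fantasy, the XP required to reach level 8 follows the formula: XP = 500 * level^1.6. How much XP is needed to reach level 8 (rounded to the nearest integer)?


XP = 500 * level^1.6
Substitute level = 8:
XP = 500 * 8^1.6
= 500 * 27.8576
= 13929

13929 XP


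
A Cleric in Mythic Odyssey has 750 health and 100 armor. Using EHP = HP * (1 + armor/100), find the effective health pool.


EHP = 750 * (1 + 100/100)
= 750 * (1 + 1.0)
= 750 * 2.0
= 1500.0

1500.0 EHP


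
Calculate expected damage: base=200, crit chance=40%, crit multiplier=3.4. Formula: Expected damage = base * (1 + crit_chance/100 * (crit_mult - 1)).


E[dmg] = base * (1 + crit_chance * (crit_mult - 1))
cc as decimal = 40/100 = 0.4
cm - 1 = 3.4 - 1 = 2.4
Bonus factor = 0.4 * 2.4 = 0.96
Total multiplier = 1 + 0.96 = 1.96
Expected damage = 200 * 1.96 = 392.00

392.00 damage


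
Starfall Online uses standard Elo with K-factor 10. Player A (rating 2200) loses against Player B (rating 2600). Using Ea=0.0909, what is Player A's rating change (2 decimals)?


Elo update: delta = K * (S - Ea), where S = 0 (loses)
S - Ea = 0 - 0.0909 = -0.0909
Rating change = 10 * -0.0909
= -0.91

-0.91 rating points


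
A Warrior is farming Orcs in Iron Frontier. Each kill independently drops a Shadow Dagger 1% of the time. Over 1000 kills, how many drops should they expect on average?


Expected drops = kills * (drop_rate / 100)
= 1000 * (1 / 100)
= 1000 * 0.01
= 10.0

10.0 drops


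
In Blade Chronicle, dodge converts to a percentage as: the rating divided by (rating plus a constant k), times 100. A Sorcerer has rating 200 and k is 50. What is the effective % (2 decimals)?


effective% = rating / (rating + k) * 100
= 200 / (200 + 50) * 100
= 200 / 250 * 100
= 0.8 * 100
= 80.00%

80.00%


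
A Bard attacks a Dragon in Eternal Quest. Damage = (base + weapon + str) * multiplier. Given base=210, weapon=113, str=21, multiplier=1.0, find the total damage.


Sum base + weapon + str = 210 + 113 + 21 = 344
Multiply by 1.0:
344 * 1.0 = 344.0

344.0 damage


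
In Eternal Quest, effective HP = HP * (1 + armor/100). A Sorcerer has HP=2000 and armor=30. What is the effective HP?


EHP = 2000 * (1 + 30/100)
= 2000 * (1 + 0.3)
= 2000 * 1.3
= 2600.0

2600.0 EHP


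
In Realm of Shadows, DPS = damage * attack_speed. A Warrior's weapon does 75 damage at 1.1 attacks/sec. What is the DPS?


DPS = damage * attack_speed
= 75 * 1.1
= 82.5

82.5 DPS


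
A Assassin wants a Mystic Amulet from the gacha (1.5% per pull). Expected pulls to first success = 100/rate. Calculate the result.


Expected pulls for a geometric distribution = 1/p = 100 / rate%
= 100 / 1.5
= 66.67

66.67 pulls


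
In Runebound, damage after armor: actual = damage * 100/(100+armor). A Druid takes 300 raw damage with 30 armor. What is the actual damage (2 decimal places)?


actual = 300 * 100 / (100 + 30)
= 300 * 100 / 130
= 30000 / 130
= 230.77

230.77 damage


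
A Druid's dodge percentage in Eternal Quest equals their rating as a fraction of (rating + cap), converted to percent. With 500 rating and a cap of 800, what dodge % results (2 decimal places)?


dodge% = 500 / (500 + 800) * 100
= 500 / 1300 * 100
= 0.384615 * 100
= 38.46%

38.46%


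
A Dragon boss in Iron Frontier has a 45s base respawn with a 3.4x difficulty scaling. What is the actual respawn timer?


Respawn time = base * multiplier
= 45 * 3.4
= 153.0 seconds

153.0 seconds


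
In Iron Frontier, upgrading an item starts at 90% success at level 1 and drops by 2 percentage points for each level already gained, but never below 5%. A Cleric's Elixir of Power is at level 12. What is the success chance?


raw_rate = 90 - 2 * (12 - 1)
= 90 - 2 * 11
= 90 - 22
= 68
Apply floor: max(68, 5) = 68%

68%


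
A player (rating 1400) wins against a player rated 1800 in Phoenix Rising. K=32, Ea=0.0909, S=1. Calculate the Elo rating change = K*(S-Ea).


Elo update: delta = K * (S - Ea), where S = 1 (wins)
S - Ea = 1 - 0.0909 = 0.9091
Rating change = 32 * 0.9091
= 29.09

29.09 rating points


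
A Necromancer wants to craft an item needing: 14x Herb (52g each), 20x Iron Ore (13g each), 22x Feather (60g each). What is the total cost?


Cost breakdown:
  Herb: 14 * 52 = 728
  Iron Ore: 20 * 13 = 260
  Feather: 22 * 60 = 1320
Total = 728 + 260 + 1320 = 2308

2308 gold


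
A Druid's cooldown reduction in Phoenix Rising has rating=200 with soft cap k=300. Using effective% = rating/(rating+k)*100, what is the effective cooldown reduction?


effective% = rating / (rating + k) * 100
= 200 / (200 + 300) * 100
= 200 / 500 * 100
= 0.4 * 100
= 40.00%

40.00%


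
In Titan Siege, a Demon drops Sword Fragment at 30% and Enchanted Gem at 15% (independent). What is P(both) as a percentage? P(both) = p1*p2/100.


For independent events, P(both) = P(A) * P(B)
= 30% * 15%
= 450 / 100 %
= 4.5%

4.5%


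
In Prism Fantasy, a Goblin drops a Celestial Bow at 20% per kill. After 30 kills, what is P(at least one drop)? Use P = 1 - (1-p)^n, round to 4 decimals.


P(at least one) = 1 - P(none) = 1 - (1-p)^n
p = 20/100 = 0.2
1 - p = 0.8
(1 - p)^30 = 0.8^30 = 0.001238
P(at least one) = 1 - 0.001238 = 0.9988

0.9988


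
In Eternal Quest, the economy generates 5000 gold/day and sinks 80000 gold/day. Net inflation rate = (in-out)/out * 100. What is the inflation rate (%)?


Net gold = 5000 - 80000 = -75000
Inflation rate = net / sunk * 100 = -75000 / 80000 * 100
= -0.9375 * 100
= -93.75%

-93.75%


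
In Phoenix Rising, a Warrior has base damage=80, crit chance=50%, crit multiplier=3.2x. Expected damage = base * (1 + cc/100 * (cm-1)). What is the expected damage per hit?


E[dmg] = base * (1 + crit_chance * (crit_mult - 1))
cc as decimal = 50/100 = 0.5
cm - 1 = 3.2 - 1 = 2.2
Bonus factor = 0.5 * 2.2 = 1.1
Total multiplier = 1 + 1.1 = 2.1
Expected damage = 80 * 2.1 = 168.00

168.00 damage


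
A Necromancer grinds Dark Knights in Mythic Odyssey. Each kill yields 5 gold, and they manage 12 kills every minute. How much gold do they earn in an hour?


Gold per minute = 5 * 12 = 60
Gold per hour = 60 * 60 = 3600

3600 gold/hour


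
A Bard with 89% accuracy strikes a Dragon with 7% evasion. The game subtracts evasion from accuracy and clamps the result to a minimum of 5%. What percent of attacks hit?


accuracy - evasion = 89 - 7 = 82
Apply floor: max(82, 5) = 82
Hit chance = 82%

82%


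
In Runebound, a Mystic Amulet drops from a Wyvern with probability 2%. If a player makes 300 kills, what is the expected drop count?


Expected drops = kills * (drop_rate / 100)
= 300 * (2 / 100)
= 300 * 0.02
= 6.0

6.0 drops


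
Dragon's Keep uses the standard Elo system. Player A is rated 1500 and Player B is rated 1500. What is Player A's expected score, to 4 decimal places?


Elo expected score: Ea = 1/(1 + 10^((Rb-Ra)/400))
Rb - Ra = 1500 - 1500 = 0
(Rb-Ra)/400 = 0/400 = 0.0
10^0.0 = 1.0
Ea = 1/(1 + 1.0) = 1/2.0 = 0.5000

0.5000


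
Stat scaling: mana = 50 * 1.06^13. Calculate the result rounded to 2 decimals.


value = base * growth^level
= 50 * 1.06^13
= 50 * 2.132928
= 106.65

106.65 mana


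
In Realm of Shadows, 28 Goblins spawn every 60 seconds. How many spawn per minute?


Spawns per minute = count * (60 / interval)
= 28 * (60 / 60)
= 28 * 1.0
= 28.0

28.0 per minute


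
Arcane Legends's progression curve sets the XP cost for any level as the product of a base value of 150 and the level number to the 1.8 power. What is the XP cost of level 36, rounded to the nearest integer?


XP = 150 * level^1.8
Substitute level = 36:
XP = 150 * 36^1.8
= 150 * 632.9137
= 94937

94937 XP


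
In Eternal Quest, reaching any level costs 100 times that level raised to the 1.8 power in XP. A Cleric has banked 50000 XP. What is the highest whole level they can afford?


XP = 100 * level^1.8, so level = (XP / 100)^(1/1.8)
= (50000 / 100)^(1/1.8)
= 500.0^0.5556
= 31.5811
Floor: level = 31

level 31


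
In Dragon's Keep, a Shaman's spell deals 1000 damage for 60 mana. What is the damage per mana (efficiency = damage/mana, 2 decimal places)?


Efficiency = damage / mana
= 1000 / 60
= 16.67

16.67 dmg/mana


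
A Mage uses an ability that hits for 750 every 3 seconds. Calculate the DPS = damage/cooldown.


DPS = damage / cooldown
= 750 / 3
= 250.00

250.00 DPS


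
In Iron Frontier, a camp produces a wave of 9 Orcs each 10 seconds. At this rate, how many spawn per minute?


Spawns per minute = count * (60 / interval)
= 9 * (60 / 10)
= 9 * 6.0
= 54.0

54.0 per minute


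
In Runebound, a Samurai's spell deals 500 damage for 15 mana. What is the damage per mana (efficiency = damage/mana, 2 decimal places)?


Efficiency = damage / mana
= 500 / 15
= 33.33

33.33 dmg/mana


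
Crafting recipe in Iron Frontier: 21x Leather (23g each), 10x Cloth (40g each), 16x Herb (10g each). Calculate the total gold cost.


Cost breakdown:
  Leather: 21 * 23 = 483
  Cloth: 10 * 40 = 400
  Herb: 16 * 10 = 160
Total = 483 + 400 + 160 = 1043

1043 gold


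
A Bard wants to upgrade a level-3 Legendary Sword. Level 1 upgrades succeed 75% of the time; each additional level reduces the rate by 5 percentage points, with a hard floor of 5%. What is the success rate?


raw_rate = 75 - 5 * (3 - 1)
= 75 - 5 * 2
= 75 - 10
= 65
Apply floor: max(65, 5) = 65%

65%


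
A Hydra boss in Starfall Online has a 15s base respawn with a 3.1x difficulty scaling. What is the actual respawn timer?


Respawn time = base * multiplier
= 15 * 3.1
= 46.5 seconds

46.5 seconds


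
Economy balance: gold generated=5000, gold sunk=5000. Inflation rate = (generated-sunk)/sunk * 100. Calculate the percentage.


Net gold = 5000 - 5000 = 0
Inflation rate = net / sunk * 100 = 0 / 5000 * 100
= 0.0 * 100
= 0.00%

0.00%


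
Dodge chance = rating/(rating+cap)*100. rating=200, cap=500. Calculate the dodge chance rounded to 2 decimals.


dodge% = 200 / (200 + 500) * 100
= 200 / 700 * 100
= 0.285714 * 100
= 28.57%

28.57%


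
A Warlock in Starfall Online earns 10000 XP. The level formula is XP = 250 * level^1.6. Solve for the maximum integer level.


XP = 250 * level^1.6, so level = (XP / 250)^(1/1.6)
= (10000 / 250)^(1/1.6)
= 40.0^0.625
= 10.0297
Floor: level = 10

level 10


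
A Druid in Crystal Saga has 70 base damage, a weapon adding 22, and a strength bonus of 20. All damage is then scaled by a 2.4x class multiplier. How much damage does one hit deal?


Sum base + weapon + str = 70 + 22 + 20 = 112
Multiply by 2.4:
112 * 2.4 = 268.8

268.8 damage


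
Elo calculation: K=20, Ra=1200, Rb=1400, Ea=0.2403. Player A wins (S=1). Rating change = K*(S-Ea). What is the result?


Elo update: delta = K * (S - Ea), where S = 1 (wins)
S - Ea = 1 - 0.2403 = 0.7597
Rating change = 20 * 0.7597
= 15.19

15.19 rating points


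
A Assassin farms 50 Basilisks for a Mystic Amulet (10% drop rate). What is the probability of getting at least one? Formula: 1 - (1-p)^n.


P(at least one) = 1 - P(none) = 1 - (1-p)^n
p = 10/100 = 0.1
1 - p = 0.9
(1 - p)^50 = 0.9^50 = 0.005154
P(at least one) = 1 - 0.005154 = 0.9948

0.9948


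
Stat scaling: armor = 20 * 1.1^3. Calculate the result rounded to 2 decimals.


value = base * growth^level
= 20 * 1.1^3
= 20 * 1.331
= 26.62

26.62 armor


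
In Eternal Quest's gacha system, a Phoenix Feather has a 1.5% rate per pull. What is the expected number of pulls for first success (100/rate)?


Expected pulls for a geometric distribution = 1/p = 100 / rate%
= 100 / 1.5
= 66.67

66.67 pulls


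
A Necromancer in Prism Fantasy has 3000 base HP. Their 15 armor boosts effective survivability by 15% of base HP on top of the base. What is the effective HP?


EHP = 3000 * (1 + 15/100)
= 3000 * (1 + 0.15)
= 3000 * 1.15
= 3450.0

3450.0 EHP


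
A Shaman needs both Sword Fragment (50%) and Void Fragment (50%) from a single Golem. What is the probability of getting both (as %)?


For independent events, P(both) = P(A) * P(B)
= 50% * 50%
= 2500 / 100 %
= 25.0%

25.0%


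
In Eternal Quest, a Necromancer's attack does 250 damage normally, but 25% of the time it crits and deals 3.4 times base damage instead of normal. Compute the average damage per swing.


E[dmg] = base * (1 + crit_chance * (crit_mult - 1))
cc as decimal = 25/100 = 0.25
cm - 1 = 3.4 - 1 = 2.4
Bonus factor = 0.25 * 2.4 = 0.6
Total multiplier = 1 + 0.6 = 1.6
Expected damage = 250 * 1.6 = 400.00

400.00 damage


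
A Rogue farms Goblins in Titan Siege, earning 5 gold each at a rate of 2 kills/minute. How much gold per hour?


Gold per minute = 5 * 2 = 10
Gold per hour = 10 * 60 = 600

600 gold/hour


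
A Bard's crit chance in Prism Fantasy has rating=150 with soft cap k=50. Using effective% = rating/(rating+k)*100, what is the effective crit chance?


effective% = rating / (rating + k) * 100
= 150 / (150 + 50) * 100
= 150 / 200 * 100
= 0.75 * 100
= 75.00%

75.00%


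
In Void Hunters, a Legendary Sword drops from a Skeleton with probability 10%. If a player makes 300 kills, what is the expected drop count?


Expected drops = kills * (drop_rate / 100)
= 300 * (10 / 100)
= 300 * 0.1
= 30.0

30.0 drops


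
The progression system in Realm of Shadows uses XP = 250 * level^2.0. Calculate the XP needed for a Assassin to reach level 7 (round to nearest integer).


XP = 250 * level^2.0
Substitute level = 7:
XP = 250 * 7^2.0
= 250 * 49.0
= 12250

12250 XP


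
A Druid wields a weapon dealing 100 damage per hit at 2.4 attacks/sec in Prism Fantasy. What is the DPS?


DPS = damage * attack_speed
= 100 * 2.4
= 240.0

240.0 DPS


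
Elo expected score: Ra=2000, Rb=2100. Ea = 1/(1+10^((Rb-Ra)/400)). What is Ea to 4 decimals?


Elo expected score: Ea = 1/(1 + 10^((Rb-Ra)/400))
Rb - Ra = 2100 - 2000 = 100
(Rb-Ra)/400 = 100/400 = 0.25
10^0.25 = 1.778279
Ea = 1/(1 + 1.778279) = 1/2.778279 = 0.3599

0.3599


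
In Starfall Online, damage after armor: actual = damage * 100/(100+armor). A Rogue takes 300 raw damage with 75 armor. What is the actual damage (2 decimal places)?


actual = 300 * 100 / (100 + 75)
= 300 * 100 / 175
= 30000 / 175
= 171.43

171.43 damage


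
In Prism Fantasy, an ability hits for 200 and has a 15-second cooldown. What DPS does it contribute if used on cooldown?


DPS = damage / cooldown
= 200 / 15
= 13.33

13.33 DPS


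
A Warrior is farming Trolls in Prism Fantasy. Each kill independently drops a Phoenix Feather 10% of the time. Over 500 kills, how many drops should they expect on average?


Expected drops = kills * (drop_rate / 100)
= 500 * (10 / 100)
= 500 * 0.1
= 50.0

50.0 drops


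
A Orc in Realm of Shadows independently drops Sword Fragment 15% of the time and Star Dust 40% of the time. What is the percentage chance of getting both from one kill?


For independent events, P(both) = P(A) * P(B)
= 15% * 40%
= 600 / 100 %
= 6.0%

6.0%


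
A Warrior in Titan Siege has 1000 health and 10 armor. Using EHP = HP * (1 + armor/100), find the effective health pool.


EHP = 1000 * (1 + 10/100)
= 1000 * (1 + 0.1)
= 1000 * 1.1
= 1100.0

1100.0 EHP


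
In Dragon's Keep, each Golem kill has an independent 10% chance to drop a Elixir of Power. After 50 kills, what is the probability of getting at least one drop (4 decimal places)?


P(at least one) = 1 - P(none) = 1 - (1-p)^n
p = 10/100 = 0.1
1 - p = 0.9
(1 - p)^50 = 0.9^50 = 0.005154
P(at least one) = 1 - 0.005154 = 0.9948

0.9948


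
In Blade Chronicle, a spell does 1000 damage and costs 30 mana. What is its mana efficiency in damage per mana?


Efficiency = damage / mana
= 1000 / 30
= 33.33

33.33 dmg/mana


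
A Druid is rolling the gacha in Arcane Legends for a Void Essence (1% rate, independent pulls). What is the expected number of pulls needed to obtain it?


Expected pulls for a geometric distribution = 1/p = 100 / rate%
= 100 / 1
= 100.0

100.0 pulls


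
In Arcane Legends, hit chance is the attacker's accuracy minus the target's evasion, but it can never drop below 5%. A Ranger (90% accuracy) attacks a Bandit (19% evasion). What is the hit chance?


accuracy - evasion = 90 - 19 = 71
Apply floor: max(71, 5) = 71
Hit chance = 71%

71%


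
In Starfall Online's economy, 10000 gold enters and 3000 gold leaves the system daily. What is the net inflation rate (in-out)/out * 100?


Net gold = 10000 - 3000 = 7000
Inflation rate = net / sunk * 100 = 7000 / 3000 * 100
= 2.333333 * 100
= 233.33%

233.33%


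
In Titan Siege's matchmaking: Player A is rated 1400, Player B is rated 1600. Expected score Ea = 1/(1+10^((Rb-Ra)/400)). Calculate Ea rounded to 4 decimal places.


Elo expected score: Ea = 1/(1 + 10^((Rb-Ra)/400))
Rb - Ra = 1600 - 1400 = 200
(Rb-Ra)/400 = 200/400 = 0.5
10^0.5 = 3.162278
Ea = 1/(1 + 3.162278) = 1/4.162278 = 0.2403

0.2403


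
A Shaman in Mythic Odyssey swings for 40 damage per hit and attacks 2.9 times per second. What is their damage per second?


DPS = damage * attack_speed
= 40 * 2.9
= 116.0

116.0 DPS


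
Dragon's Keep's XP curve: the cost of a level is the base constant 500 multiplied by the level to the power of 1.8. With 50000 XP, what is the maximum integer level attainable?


XP = 500 * level^1.8, so level = (XP / 500)^(1/1.8)
= (50000 / 500)^(1/1.8)
= 100.0^0.5556
= 12.9155
Floor: level = 12

level 12


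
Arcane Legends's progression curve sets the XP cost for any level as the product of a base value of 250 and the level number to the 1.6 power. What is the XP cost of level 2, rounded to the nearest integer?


XP = 250 * level^1.6
Substitute level = 2:
XP = 250 * 2^1.6
= 250 * 3.0314
= 758

758 XP


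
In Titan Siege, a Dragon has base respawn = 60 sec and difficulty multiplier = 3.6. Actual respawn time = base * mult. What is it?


Respawn time = base * multiplier
= 60 * 3.6
= 216.0 seconds

216.0 seconds


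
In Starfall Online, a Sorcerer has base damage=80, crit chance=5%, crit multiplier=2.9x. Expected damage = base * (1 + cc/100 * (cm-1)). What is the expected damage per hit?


E[dmg] = base * (1 + crit_chance * (crit_mult - 1))
cc as decimal = 5/100 = 0.05
cm - 1 = 2.9 - 1 = 1.9
Bonus factor = 0.05 * 1.9 = 0.095
Total multiplier = 1 + 0.095 = 1.095
Expected damage = 80 * 1.095 = 87.60

87.60 damage


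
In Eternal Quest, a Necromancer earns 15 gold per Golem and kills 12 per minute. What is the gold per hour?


Gold per minute = 15 * 12 = 180
Gold per hour = 180 * 60 = 10800

10800 gold/hour


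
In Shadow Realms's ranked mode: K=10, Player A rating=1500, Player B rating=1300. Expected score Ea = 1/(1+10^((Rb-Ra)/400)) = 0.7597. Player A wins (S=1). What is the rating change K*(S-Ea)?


Elo update: delta = K * (S - Ea), where S = 1 (wins)
S - Ea = 1 - 0.7597 = 0.2403
Rating change = 10 * 0.2403
= 2.40

2.40 rating points


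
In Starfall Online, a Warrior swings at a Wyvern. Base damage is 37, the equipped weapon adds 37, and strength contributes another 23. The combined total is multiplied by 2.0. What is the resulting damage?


Sum base + weapon + str = 37 + 37 + 23 = 97
Multiply by 2.0:
97 * 2.0 = 194.0

194.0 damage


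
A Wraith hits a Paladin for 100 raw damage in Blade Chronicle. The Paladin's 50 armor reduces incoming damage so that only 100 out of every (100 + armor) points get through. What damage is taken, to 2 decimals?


actual = 100 * 100 / (100 + 50)
= 100 * 100 / 150
= 10000 / 150
= 66.67

66.67 damage


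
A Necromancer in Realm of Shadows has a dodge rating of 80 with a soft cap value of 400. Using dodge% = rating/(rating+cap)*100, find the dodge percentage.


dodge% = 80 / (80 + 400) * 100
= 80 / 480 * 100
= 0.166667 * 100
= 16.67%

16.67%


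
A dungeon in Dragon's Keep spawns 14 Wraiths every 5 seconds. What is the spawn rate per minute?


Spawns per minute = count * (60 / interval)
= 14 * (60 / 5)
= 14 * 12.0
= 168.0

168.0 per minute


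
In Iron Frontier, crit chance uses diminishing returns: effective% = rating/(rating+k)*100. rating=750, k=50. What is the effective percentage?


effective% = rating / (rating + k) * 100
= 750 / (750 + 50) * 100
= 750 / 800 * 100
= 0.9375 * 100
= 93.75%

93.75%


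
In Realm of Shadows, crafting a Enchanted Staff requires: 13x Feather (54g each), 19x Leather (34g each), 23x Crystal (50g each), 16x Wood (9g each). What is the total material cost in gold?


Cost breakdown:
  Feather: 13 * 54 = 702
  Leather: 19 * 34 = 646
  Crystal: 23 * 50 = 1150
  Wood: 16 * 9 = 144
Total = 702 + 646 + 1150 + 144 = 2642

2642 gold


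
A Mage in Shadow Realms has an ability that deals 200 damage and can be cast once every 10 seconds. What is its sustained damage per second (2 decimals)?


DPS = damage / cooldown
= 200 / 10
= 20.00

20.00 DPS


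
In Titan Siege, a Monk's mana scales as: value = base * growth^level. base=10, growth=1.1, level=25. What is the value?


value = base * growth^level
= 10 * 1.1^25
= 10 * 10.834706
= 108.35

108.35 mana


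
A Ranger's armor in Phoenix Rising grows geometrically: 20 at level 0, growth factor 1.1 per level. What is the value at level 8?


value = base * growth^level
= 20 * 1.1^8
= 20 * 2.143589
= 42.87

42.87 armor


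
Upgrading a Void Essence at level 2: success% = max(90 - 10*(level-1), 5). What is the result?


raw_rate = 90 - 10 * (2 - 1)
= 90 - 10 * 1
= 90 - 10
= 80
Apply floor: max(80, 5) = 80%

80%


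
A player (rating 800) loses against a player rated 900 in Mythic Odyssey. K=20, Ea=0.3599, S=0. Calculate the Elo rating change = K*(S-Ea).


Elo update: delta = K * (S - Ea), where S = 0 (loses)
S - Ea = 0 - 0.3599 = -0.3599
Rating change = 20 * -0.3599
= -7.20

-7.20 rating points


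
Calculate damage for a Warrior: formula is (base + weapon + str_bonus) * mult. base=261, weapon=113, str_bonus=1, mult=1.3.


Sum base + weapon + str = 261 + 113 + 1 = 375
Multiply by 1.3:
375 * 1.3 = 487.5

487.5 damage


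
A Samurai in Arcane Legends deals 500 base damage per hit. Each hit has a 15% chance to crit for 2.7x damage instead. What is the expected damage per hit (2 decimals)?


E[dmg] = base * (1 + crit_chance * (crit_mult - 1))
cc as decimal = 15/100 = 0.15
cm - 1 = 2.7 - 1 = 1.7
Bonus factor = 0.15 * 1.7 = 0.255
Total multiplier = 1 + 0.255 = 1.255
Expected damage = 500 * 1.255 = 627.50

627.50 damage


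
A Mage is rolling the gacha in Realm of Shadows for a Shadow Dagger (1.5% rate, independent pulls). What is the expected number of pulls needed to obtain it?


Expected pulls for a geometric distribution = 1/p = 100 / rate%
= 100 / 1.5
= 66.67

66.67 pulls


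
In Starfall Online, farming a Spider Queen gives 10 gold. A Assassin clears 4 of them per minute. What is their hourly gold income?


Gold per minute = 10 * 4 = 40
Gold per hour = 40 * 60 = 2400

2400 gold/hour


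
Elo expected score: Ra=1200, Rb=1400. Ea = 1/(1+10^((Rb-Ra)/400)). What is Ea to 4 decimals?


Elo expected score: Ea = 1/(1 + 10^((Rb-Ra)/400))
Rb - Ra = 1400 - 1200 = 200
(Rb-Ra)/400 = 200/400 = 0.5
10^0.5 = 3.162278
Ea = 1/(1 + 3.162278) = 1/4.162278 = 0.2403

0.2403


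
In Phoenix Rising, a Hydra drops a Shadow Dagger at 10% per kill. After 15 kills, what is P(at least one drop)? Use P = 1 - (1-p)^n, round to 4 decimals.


P(at least one) = 1 - P(none) = 1 - (1-p)^n
p = 10/100 = 0.1
1 - p = 0.9
(1 - p)^15 = 0.9^15 = 0.205891
P(at least one) = 1 - 0.205891 = 0.7941

0.7941


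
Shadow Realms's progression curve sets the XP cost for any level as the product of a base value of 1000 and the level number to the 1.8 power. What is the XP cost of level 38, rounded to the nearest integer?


XP = 1000 * level^1.8
Substitute level = 38:
XP = 1000 * 38^1.8
= 1000 * 697.6064
= 697606

697606 XP


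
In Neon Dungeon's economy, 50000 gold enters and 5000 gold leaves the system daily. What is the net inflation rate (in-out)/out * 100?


Net gold = 50000 - 5000 = 45000
Inflation rate = net / sunk * 100 = 45000 / 5000 * 100
= 9.0 * 100
= 900.00%

900.00%


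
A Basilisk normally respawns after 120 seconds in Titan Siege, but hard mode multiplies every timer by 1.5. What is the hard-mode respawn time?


Respawn time = base * multiplier
= 120 * 1.5
= 180.0 seconds

180.0 seconds
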